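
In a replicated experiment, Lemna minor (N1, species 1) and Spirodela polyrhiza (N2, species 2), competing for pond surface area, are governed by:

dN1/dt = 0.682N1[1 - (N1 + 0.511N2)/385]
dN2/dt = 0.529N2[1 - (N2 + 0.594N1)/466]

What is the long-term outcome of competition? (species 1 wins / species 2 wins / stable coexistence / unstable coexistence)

Compare the nullcline intercepts: K1/α12 = 385/0.511 = 753 > K2 = 466; K2/α21 = 466/0.594 = 785 > K1 = 385.
Since both inequalities hold, each species can invade when rare, so the interior equilibrium is stable.

stable coexistence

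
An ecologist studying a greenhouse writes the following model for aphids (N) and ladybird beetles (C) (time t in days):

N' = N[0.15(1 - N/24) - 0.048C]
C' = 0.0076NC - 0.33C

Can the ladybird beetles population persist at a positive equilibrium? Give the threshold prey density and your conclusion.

Threshold N = 43.4; K < 43.4, so no, the predator goes extinct.

The predator equation gives dC/dt > 0 only when N > 0.33/0.0076 = 43.4.
Without the predator, N → K = 24. Since 24 < 43.4, the predator cannot invade.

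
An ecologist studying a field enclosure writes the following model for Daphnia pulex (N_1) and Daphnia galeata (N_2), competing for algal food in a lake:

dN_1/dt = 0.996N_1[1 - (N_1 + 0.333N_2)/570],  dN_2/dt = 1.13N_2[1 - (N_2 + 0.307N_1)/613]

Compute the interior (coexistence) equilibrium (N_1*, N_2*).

Setting both brackets to zero gives the nullclines N_1 + 0.333N_2 = 570 and 0.307N_1 + N_2 = 613.
Substituting N_2 = 613 - 0.307N_1 into the first: N_1(1 - 0.333·0.307) = 570 - 0.333·613.
So N_1* = 366/0.898 = 408, and then N_2* = 613 - 0.307·408 = 488.

N_1* ≈ 408, N_2* ≈ 488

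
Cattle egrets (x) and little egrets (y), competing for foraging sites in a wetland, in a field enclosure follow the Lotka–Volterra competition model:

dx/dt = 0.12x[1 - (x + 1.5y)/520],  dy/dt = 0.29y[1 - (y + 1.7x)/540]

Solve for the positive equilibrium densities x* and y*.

Setting both brackets to zero gives the nullclines x + 1.5y = 520 and 1.7x + y = 540.
Substituting y = 540 - 1.7x into the first: x(1 - 1.5·1.7) = 520 - 1.5·540.
So x* = -290/-1.55 = 187, and then y* = 540 - 1.7·187 = 222.

x* ≈ 187, y* ≈ 222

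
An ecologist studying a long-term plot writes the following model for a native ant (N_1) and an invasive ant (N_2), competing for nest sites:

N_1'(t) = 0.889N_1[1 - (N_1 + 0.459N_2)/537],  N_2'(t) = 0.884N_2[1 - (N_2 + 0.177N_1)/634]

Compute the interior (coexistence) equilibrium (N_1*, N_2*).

N_1* ≈ 268, N_2* ≈ 587

Setting both brackets to zero gives the nullclines N_1 + 0.459N_2 = 537 and 0.177N_1 + N_2 = 634.
Substituting N_2 = 634 - 0.177N_1 into the first: N_1(1 - 0.459·0.177) = 537 - 0.459·634.
So N_1* = 246/0.919 = 268, and then N_2* = 634 - 0.177·268 = 587.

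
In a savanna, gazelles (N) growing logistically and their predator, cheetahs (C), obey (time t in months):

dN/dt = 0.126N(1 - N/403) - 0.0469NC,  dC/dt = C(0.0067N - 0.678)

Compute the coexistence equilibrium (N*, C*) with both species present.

N* ≈ 101, C* ≈ 2.01

From dC/dt = 0 with C > 0: 0.0067N* = 0.678, so N* = 101.
Substitute into dN/dt = 0: 0.126(1 - 101/403) = 0.0469C*.
The bracket is 0.749, giving C* = 0.0944/0.0469 = 2.01.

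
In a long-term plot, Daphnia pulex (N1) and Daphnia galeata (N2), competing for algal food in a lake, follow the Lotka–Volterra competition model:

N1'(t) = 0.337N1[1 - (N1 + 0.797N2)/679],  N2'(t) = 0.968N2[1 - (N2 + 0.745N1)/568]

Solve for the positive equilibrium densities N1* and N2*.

Setting both brackets to zero gives the nullclines N1 + 0.797N2 = 679 and 0.745N1 + N2 = 568.
Substituting N2 = 568 - 0.745N1 into the first: N1(1 - 0.797·0.745) = 679 - 0.797·568.
So N1* = 226/0.406 = 557, and then N2* = 568 - 0.745·557 = 153.

N1* ≈ 557, N2* ≈ 153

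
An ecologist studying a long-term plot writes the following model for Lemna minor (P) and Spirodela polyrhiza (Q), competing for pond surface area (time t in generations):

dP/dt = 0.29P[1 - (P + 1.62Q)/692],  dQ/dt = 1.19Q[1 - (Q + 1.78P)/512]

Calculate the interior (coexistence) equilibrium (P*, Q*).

Setting both brackets to zero gives the nullclines P + 1.62Q = 692 and 1.78P + Q = 512.
Substituting Q = 512 - 1.78P into the first: P(1 - 1.62·1.78) = 692 - 1.62·512.
So P* = -137/-1.88 = 73, and then Q* = 512 - 1.78·73 = 382.

P* ≈ 73, Q* ≈ 382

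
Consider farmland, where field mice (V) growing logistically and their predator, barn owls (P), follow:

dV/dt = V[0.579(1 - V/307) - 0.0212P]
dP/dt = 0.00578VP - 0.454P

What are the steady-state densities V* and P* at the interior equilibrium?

From dP/dt = 0 with P > 0: 0.00578V* = 0.454, so V* = 78.5.
Substitute into dV/dt = 0: 0.579(1 - 78.5/307) = 0.0212P*.
The bracket is 0.744, giving P* = 0.431/0.0212 = 20.3.

V* ≈ 78.5, P* ≈ 20.3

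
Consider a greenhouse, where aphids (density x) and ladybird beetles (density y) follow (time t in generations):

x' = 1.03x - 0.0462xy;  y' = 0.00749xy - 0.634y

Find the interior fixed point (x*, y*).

x* ≈ 84.6, y* ≈ 22.3

Set dy/dt = 0 with y > 0: 0.00749x - 0.634 = 0, so x* = 0.634/0.00749 = 84.6.
Set dx/dt = 0 with x > 0: 1.03 - 0.0462y = 0, so y* = 1.03/0.0462 = 22.3.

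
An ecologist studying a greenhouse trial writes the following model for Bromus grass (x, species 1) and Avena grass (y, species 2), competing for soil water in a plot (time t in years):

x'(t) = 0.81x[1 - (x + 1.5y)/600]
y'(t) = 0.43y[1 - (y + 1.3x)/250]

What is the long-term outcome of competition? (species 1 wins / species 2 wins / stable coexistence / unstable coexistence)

species 1 excludes species 2

Compare the nullcline intercepts: K1/α12 = 600/1.5 = 400 > K2 = 250; K2/α21 = 250/1.3 = 192 < K1 = 600.
Since the inequalities point opposite ways, species 1 can invade but species 2 cannot.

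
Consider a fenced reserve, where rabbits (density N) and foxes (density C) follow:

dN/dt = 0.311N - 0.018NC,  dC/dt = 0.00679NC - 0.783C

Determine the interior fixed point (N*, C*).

N* ≈ 115, C* ≈ 17.3

Set dC/dt = 0 with C > 0: 0.00679N - 0.783 = 0, so N* = 0.783/0.00679 = 115.
Set dN/dt = 0 with N > 0: 0.311 - 0.018C = 0, so C* = 0.311/0.018 = 17.3.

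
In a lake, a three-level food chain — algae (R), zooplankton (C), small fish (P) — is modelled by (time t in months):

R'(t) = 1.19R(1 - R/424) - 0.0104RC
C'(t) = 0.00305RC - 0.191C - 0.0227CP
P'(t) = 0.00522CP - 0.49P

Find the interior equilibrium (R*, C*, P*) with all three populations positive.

From dP/dt = 0: 0.00522C* = 0.49, so C* = 93.9.
From dR/dt = 0: 1.19(1 - R*/424) = 0.0104·93.9, giving R* = 424·(1 - 0.82) = 76.2.
From dC/dt = 0: 0.00305·76.2 - 0.191 = 0.0227P*, so P* = 0.0413/0.0227 = 1.82.

R* ≈ 76.2, C* ≈ 93.9, P* ≈ 1.82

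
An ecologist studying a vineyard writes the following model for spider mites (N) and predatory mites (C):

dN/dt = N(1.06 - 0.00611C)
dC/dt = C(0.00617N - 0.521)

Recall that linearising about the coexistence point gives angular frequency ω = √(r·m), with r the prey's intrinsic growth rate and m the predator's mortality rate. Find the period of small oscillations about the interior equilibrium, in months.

T ≈ 8.45 months

Here r = 1.06 and m = 0.521, so r·m = 0.552.
ω = √0.552 = 0.743 per month, hence T = 2π/ω ≈ 8.45 months.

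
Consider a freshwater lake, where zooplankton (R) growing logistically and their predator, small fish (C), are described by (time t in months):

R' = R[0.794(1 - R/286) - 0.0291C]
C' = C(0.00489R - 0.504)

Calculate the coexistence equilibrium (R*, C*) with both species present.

R* ≈ 103, C* ≈ 17.5

From dC/dt = 0 with C > 0: 0.00489R* = 0.504, so R* = 103.
Substitute into dR/dt = 0: 0.794(1 - 103/286) = 0.0291C*.
The bracket is 0.64, giving C* = 0.508/0.0291 = 17.5.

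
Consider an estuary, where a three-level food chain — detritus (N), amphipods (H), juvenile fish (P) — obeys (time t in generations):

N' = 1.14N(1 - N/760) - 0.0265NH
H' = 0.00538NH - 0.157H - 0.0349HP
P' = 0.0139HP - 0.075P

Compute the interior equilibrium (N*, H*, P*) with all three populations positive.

N* ≈ 665, H* ≈ 5.4, P* ≈ 98

From dP/dt = 0: 0.0139H* = 0.075, so H* = 5.4.
From dN/dt = 0: 1.14(1 - N*/760) = 0.0265·5.4, giving N* = 760·(1 - 0.125) = 665.
From dH/dt = 0: 0.00538·665 - 0.157 = 0.0349P*, so P* = 3.42/0.0349 = 98.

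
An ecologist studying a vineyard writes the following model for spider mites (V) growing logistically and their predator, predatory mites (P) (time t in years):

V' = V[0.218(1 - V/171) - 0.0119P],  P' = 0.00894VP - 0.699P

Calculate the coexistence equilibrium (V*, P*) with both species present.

V* ≈ 78.2, P* ≈ 9.94

From dP/dt = 0 with P > 0: 0.00894V* = 0.699, so V* = 78.2.
Substitute into dV/dt = 0: 0.218(1 - 78.2/171) = 0.0119P*.
The bracket is 0.543, giving P* = 0.118/0.0119 = 9.94.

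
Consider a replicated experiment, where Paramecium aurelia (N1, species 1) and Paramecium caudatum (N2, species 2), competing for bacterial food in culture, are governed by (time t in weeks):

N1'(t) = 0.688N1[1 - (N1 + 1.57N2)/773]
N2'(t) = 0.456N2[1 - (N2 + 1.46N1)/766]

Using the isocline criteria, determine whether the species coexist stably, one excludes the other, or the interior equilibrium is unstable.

unstable coexistence (outcome depends on initial conditions)

Compare the nullcline intercepts: K1/α12 = 773/1.57 = 492 < K2 = 766; K2/α21 = 766/1.46 = 525 < K1 = 773.
Since both are reversed, neither can invade when rare; the interior point is a saddle.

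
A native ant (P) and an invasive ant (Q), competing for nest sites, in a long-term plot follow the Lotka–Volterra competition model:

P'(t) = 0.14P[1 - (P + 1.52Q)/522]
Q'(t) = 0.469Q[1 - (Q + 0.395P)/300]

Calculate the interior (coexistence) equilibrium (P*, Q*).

P* ≈ 165, Q* ≈ 235

Setting both brackets to zero gives the nullclines P + 1.52Q = 522 and 0.395P + Q = 300.
Substituting Q = 300 - 0.395P into the first: P(1 - 1.52·0.395) = 522 - 1.52·300.
So P* = 66/0.4 = 165, and then Q* = 300 - 0.395·165 = 235.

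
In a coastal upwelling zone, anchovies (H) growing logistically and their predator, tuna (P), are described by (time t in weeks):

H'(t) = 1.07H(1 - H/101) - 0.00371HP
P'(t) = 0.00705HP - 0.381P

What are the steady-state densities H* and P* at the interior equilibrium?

H* ≈ 54, P* ≈ 134

From dP/dt = 0 with P > 0: 0.00705H* = 0.381, so H* = 54.
Substitute into dH/dt = 0: 1.07(1 - 54/101) = 0.00371P*.
The bracket is 0.465, giving P* = 0.497/0.00371 = 134.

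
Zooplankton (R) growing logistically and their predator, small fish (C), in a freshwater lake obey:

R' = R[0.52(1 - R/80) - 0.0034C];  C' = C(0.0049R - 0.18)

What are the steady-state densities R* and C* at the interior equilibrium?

R* ≈ 36.7, C* ≈ 82.7

From dC/dt = 0 with C > 0: 0.0049R* = 0.18, so R* = 36.7.
Substitute into dR/dt = 0: 0.52(1 - 36.7/80) = 0.0034C*.
The bracket is 0.541, giving C* = 0.281/0.0034 = 82.7.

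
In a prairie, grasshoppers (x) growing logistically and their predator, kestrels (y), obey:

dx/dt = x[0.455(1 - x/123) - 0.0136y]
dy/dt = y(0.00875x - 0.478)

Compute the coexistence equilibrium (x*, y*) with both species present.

From dy/dt = 0 with y > 0: 0.00875x* = 0.478, so x* = 54.6.
Substitute into dx/dt = 0: 0.455(1 - 54.6/123) = 0.0136y*.
The bracket is 0.556, giving y* = 0.253/0.0136 = 18.6.

x* ≈ 54.6, y* ≈ 18.6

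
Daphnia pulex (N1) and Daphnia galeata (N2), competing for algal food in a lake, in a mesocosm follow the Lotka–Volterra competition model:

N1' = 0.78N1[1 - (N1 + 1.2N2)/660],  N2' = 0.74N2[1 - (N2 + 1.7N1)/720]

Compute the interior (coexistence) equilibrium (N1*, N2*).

Setting both brackets to zero gives the nullclines N1 + 1.2N2 = 660 and 1.7N1 + N2 = 720.
Substituting N2 = 720 - 1.7N1 into the first: N1(1 - 1.2·1.7) = 660 - 1.2·720.
So N1* = -204/-1.04 = 196, and then N2* = 720 - 1.7·196 = 387.

N1* ≈ 196, N2* ≈ 387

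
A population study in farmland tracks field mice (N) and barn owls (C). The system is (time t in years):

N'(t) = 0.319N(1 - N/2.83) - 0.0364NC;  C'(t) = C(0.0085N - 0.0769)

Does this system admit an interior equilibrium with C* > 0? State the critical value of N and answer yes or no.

The predator equation gives dC/dt > 0 only when N > 0.0769/0.0085 = 9.05.
Without the predator, N → K = 2.83. Since 2.83 < 9.05, the predator cannot invade.

Threshold N = 9.05; K < 9.05, so no, the predator goes extinct.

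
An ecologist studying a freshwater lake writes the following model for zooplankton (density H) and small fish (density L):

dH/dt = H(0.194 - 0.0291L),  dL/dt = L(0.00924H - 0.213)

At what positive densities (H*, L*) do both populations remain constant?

H* ≈ 23.1, L* ≈ 6.67

Set dL/dt = 0 with L > 0: 0.00924H - 0.213 = 0, so H* = 0.213/0.00924 = 23.1.
Set dH/dt = 0 with H > 0: 0.194 - 0.0291L = 0, so L* = 0.194/0.0291 = 6.67.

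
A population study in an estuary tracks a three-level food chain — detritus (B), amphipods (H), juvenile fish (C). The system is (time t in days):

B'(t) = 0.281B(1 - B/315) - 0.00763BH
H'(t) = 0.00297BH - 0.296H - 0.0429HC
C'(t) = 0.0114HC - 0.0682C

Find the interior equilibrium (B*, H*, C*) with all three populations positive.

B* ≈ 264, H* ≈ 5.98, C* ≈ 11.4

From dC/dt = 0: 0.0114H* = 0.0682, so H* = 5.98.
From dB/dt = 0: 0.281(1 - B*/315) = 0.00763·5.98, giving B* = 315·(1 - 0.162) = 264.
From dH/dt = 0: 0.00297·264 - 0.296 = 0.0429C*, so C* = 0.488/0.0429 = 11.4.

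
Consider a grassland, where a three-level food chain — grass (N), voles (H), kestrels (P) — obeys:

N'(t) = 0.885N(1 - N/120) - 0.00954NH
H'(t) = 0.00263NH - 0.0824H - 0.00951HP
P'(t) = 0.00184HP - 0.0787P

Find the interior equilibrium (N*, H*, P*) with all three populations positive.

From dP/dt = 0: 0.00184H* = 0.0787, so H* = 42.8.
From dN/dt = 0: 0.885(1 - N*/120) = 0.00954·42.8, giving N* = 120·(1 - 0.461) = 64.7.
From dH/dt = 0: 0.00263·64.7 - 0.0824 = 0.00951P*, so P* = 0.0877/0.00951 = 9.22.

N* ≈ 64.7, H* ≈ 42.8, P* ≈ 9.22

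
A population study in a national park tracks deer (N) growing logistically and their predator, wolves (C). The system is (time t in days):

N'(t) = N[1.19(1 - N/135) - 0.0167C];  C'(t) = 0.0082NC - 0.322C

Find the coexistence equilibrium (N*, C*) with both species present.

From dC/dt = 0 with C > 0: 0.0082N* = 0.322, so N* = 39.3.
Substitute into dN/dt = 0: 1.19(1 - 39.3/135) = 0.0167C*.
The bracket is 0.709, giving C* = 0.844/0.0167 = 50.5.

N* ≈ 39.3, C* ≈ 50.5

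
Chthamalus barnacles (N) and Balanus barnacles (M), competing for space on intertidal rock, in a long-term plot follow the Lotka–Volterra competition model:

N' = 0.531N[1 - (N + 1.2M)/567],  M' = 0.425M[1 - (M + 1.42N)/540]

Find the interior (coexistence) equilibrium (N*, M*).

Setting both brackets to zero gives the nullclines N + 1.2M = 567 and 1.42N + M = 540.
Substituting M = 540 - 1.42N into the first: N(1 - 1.2·1.42) = 567 - 1.2·540.
So N* = -81/-0.704 = 115, and then M* = 540 - 1.42·115 = 377.

N* ≈ 115, M* ≈ 377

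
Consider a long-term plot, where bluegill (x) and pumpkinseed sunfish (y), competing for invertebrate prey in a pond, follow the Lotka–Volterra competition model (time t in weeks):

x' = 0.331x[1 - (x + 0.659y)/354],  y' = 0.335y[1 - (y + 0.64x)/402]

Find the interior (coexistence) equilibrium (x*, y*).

Setting both brackets to zero gives the nullclines x + 0.659y = 354 and 0.64x + y = 402.
Substituting y = 402 - 0.64x into the first: x(1 - 0.659·0.64) = 354 - 0.659·402.
So x* = 89.1/0.578 = 154, and then y* = 402 - 0.64·154 = 303.

x* ≈ 154, y* ≈ 303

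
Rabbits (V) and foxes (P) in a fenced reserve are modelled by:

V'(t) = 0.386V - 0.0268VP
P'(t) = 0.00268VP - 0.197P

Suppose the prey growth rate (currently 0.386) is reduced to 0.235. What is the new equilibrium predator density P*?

P* ≈ 8.77

At the interior fixed point, setting dV/dt = 0 with V > 0 fixes P* = (prey growth rate)/(VP coefficient) — independent of the other coefficients.
With the change, P* = 0.235/0.0268 = 8.77; it falls from 14.4.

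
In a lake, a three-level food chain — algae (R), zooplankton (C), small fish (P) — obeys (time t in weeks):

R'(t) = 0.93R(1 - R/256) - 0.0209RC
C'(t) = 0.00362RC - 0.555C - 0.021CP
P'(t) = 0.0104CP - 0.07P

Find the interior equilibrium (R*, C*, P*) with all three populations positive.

R* ≈ 217, C* ≈ 6.73, P* ≈ 11

From dP/dt = 0: 0.0104C* = 0.07, so C* = 6.73.
From dR/dt = 0: 0.93(1 - R*/256) = 0.0209·6.73, giving R* = 256·(1 - 0.151) = 217.
From dC/dt = 0: 0.00362·217 - 0.555 = 0.021P*, so P* = 0.232/0.021 = 11.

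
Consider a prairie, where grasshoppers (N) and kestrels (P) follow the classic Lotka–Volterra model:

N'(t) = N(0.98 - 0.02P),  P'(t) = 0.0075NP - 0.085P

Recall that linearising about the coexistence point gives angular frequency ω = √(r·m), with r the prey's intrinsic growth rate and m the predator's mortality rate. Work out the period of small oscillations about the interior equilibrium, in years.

Here r = 0.98 and m = 0.085, so r·m = 0.0833.
ω = √0.0833 = 0.289 per year, hence T = 2π/ω ≈ 21.8 years.

T ≈ 21.8 years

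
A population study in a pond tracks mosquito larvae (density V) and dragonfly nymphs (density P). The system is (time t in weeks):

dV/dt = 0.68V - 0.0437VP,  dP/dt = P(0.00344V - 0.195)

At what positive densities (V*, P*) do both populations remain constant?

Set dP/dt = 0 with P > 0: 0.00344V - 0.195 = 0, so V* = 0.195/0.00344 = 56.7.
Set dV/dt = 0 with V > 0: 0.68 - 0.0437P = 0, so P* = 0.68/0.0437 = 15.6.

V* ≈ 56.7, P* ≈ 15.6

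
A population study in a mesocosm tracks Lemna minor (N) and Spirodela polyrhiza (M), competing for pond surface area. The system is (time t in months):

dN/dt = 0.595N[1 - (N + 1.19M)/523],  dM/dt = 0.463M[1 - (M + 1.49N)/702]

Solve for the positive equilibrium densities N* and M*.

N* ≈ 404, M* ≈ 99.9

Setting both brackets to zero gives the nullclines N + 1.19M = 523 and 1.49N + M = 702.
Substituting M = 702 - 1.49N into the first: N(1 - 1.19·1.49) = 523 - 1.19·702.
So N* = -312/-0.773 = 404, and then M* = 702 - 1.49·404 = 99.9.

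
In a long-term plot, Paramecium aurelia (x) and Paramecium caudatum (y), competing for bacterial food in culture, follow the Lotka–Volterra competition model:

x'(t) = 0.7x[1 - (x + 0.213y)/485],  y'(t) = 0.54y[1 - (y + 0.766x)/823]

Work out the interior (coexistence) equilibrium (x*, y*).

Setting both brackets to zero gives the nullclines x + 0.213y = 485 and 0.766x + y = 823.
Substituting y = 823 - 0.766x into the first: x(1 - 0.213·0.766) = 485 - 0.213·823.
So x* = 310/0.837 = 370, and then y* = 823 - 0.766·370 = 540.

x* ≈ 370, y* ≈ 540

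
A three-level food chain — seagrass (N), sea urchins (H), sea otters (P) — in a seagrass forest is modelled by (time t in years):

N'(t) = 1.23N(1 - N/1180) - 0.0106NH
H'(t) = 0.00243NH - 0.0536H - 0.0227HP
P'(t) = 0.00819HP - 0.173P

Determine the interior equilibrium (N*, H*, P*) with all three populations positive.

N* ≈ 965, H* ≈ 21.1, P* ≈ 101

From dP/dt = 0: 0.00819H* = 0.173, so H* = 21.1.
From dN/dt = 0: 1.23(1 - N*/1180) = 0.0106·21.1, giving N* = 1180·(1 - 0.182) = 965.
From dH/dt = 0: 0.00243·965 - 0.0536 = 0.0227P*, so P* = 2.29/0.0227 = 101.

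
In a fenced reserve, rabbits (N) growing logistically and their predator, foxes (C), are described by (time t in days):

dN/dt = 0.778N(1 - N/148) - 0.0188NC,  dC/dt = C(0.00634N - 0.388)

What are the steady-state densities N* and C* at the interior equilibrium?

From dC/dt = 0 with C > 0: 0.00634N* = 0.388, so N* = 61.2.
Substitute into dN/dt = 0: 0.778(1 - 61.2/148) = 0.0188C*.
The bracket is 0.586, giving C* = 0.456/0.0188 = 24.3.

N* ≈ 61.2, C* ≈ 24.3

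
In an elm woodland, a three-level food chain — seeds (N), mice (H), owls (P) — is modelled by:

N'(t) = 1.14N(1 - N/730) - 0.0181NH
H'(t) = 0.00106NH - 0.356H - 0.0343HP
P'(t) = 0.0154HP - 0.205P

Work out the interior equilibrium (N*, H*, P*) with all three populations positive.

N* ≈ 576, H* ≈ 13.3, P* ≈ 7.41

From dP/dt = 0: 0.0154H* = 0.205, so H* = 13.3.
From dN/dt = 0: 1.14(1 - N*/730) = 0.0181·13.3, giving N* = 730·(1 - 0.211) = 576.
From dH/dt = 0: 0.00106·576 - 0.356 = 0.0343P*, so P* = 0.254/0.0343 = 7.41.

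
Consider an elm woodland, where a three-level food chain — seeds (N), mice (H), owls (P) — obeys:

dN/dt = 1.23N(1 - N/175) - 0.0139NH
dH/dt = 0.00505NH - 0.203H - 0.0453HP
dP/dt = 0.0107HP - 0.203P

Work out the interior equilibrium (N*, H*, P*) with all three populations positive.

From dP/dt = 0: 0.0107H* = 0.203, so H* = 19.
From dN/dt = 0: 1.23(1 - N*/175) = 0.0139·19, giving N* = 175·(1 - 0.214) = 137.
From dH/dt = 0: 0.00505·137 - 0.203 = 0.0453P*, so P* = 0.491/0.0453 = 10.8.

N* ≈ 137, H* ≈ 19, P* ≈ 10.8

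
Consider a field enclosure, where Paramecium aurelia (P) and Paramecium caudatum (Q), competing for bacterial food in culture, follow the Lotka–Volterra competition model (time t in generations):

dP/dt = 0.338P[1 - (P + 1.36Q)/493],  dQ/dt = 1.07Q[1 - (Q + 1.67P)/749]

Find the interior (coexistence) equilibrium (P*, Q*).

P* ≈ 413, Q* ≈ 58.5

Setting both brackets to zero gives the nullclines P + 1.36Q = 493 and 1.67P + Q = 749.
Substituting Q = 749 - 1.67P into the first: P(1 - 1.36·1.67) = 493 - 1.36·749.
So P* = -526/-1.27 = 413, and then Q* = 749 - 1.67·413 = 58.5.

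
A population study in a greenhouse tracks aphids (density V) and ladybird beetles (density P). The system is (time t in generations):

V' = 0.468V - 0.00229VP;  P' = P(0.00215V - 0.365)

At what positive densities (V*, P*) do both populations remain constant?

V* ≈ 170, P* ≈ 204

Set dP/dt = 0 with P > 0: 0.00215V - 0.365 = 0, so V* = 0.365/0.00215 = 170.
Set dV/dt = 0 with V > 0: 0.468 - 0.00229P = 0, so P* = 0.468/0.00229 = 204.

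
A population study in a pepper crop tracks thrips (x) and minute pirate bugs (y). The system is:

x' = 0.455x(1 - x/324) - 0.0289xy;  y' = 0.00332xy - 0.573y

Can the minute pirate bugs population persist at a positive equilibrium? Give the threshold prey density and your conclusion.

The predator equation gives dy/dt > 0 only when x > 0.573/0.00332 = 173.
Without the predator, x → K = 324. Since 324 > 173, the predator can invade and persist.

Threshold x = 173; K > 173, so yes, the predator persists.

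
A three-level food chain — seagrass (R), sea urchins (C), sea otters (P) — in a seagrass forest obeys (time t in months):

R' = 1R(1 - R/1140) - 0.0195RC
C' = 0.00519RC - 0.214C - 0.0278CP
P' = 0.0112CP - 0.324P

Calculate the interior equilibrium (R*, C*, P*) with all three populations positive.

From dP/dt = 0: 0.0112C* = 0.324, so C* = 28.9.
From dR/dt = 0: 1(1 - R*/1140) = 0.0195·28.9, giving R* = 1140·(1 - 0.564) = 497.
From dC/dt = 0: 0.00519·497 - 0.214 = 0.0278P*, so P* = 2.37/0.0278 = 85.1.

R* ≈ 497, C* ≈ 28.9, P* ≈ 85.1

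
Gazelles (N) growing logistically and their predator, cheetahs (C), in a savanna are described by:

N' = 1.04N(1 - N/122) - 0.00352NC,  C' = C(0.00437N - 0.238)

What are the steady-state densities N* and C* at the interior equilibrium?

N* ≈ 54.5, C* ≈ 164

From dC/dt = 0 with C > 0: 0.00437N* = 0.238, so N* = 54.5.
Substitute into dN/dt = 0: 1.04(1 - 54.5/122) = 0.00352C*.
The bracket is 0.554, giving C* = 0.576/0.00352 = 164.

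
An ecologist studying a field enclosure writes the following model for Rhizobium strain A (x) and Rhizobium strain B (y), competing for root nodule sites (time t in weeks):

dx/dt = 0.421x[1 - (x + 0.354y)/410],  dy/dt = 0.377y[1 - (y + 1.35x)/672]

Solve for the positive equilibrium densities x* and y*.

Setting both brackets to zero gives the nullclines x + 0.354y = 410 and 1.35x + y = 672.
Substituting y = 672 - 1.35x into the first: x(1 - 0.354·1.35) = 410 - 0.354·672.
So x* = 172/0.522 = 330, and then y* = 672 - 1.35·330 = 227.

x* ≈ 330, y* ≈ 227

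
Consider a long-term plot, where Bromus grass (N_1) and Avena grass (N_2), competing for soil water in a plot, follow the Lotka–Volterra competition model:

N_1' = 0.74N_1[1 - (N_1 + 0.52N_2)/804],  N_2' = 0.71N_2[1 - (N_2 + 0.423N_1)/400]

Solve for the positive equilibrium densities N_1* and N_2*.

N_1* ≈ 764, N_2* ≈ 76.8

Setting both brackets to zero gives the nullclines N_1 + 0.52N_2 = 804 and 0.423N_1 + N_2 = 400.
Substituting N_2 = 400 - 0.423N_1 into the first: N_1(1 - 0.52·0.423) = 804 - 0.52·400.
So N_1* = 596/0.78 = 764, and then N_2* = 400 - 0.423·764 = 76.8.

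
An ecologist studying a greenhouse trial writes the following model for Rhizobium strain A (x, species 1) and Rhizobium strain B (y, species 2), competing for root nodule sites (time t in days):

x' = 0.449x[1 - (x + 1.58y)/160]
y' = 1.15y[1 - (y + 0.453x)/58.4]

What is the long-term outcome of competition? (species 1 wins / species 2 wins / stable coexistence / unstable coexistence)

Compare the nullcline intercepts: K1/α12 = 160/1.58 = 101 > K2 = 58.4; K2/α21 = 58.4/0.453 = 129 < K1 = 160.
Since the inequalities point opposite ways, species 1 can invade but species 2 cannot.

species 1 excludes species 2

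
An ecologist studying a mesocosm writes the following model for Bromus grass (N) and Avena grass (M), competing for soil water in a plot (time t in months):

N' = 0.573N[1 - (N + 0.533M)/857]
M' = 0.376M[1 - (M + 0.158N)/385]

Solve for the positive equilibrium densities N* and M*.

N* ≈ 712, M* ≈ 273

Setting both brackets to zero gives the nullclines N + 0.533M = 857 and 0.158N + M = 385.
Substituting M = 385 - 0.158N into the first: N(1 - 0.533·0.158) = 857 - 0.533·385.
So N* = 652/0.916 = 712, and then M* = 385 - 0.158·712 = 273.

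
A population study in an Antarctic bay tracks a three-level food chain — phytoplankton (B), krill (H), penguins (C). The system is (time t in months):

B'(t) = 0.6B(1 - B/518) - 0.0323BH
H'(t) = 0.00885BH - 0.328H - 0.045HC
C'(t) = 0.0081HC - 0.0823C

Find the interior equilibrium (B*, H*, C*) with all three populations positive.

B* ≈ 235, H* ≈ 10.2, C* ≈ 38.9

From dC/dt = 0: 0.0081H* = 0.0823, so H* = 10.2.
From dB/dt = 0: 0.6(1 - B*/518) = 0.0323·10.2, giving B* = 518·(1 - 0.547) = 235.
From dH/dt = 0: 0.00885·235 - 0.328 = 0.045C*, so C* = 1.75/0.045 = 38.9.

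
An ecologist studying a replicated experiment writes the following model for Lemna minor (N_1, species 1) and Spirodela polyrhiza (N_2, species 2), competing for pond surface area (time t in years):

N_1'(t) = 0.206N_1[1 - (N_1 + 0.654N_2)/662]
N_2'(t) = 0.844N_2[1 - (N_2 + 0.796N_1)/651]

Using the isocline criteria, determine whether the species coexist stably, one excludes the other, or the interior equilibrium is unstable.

Compare the nullcline intercepts: K1/α12 = 662/0.654 = 1010 > K2 = 651; K2/α21 = 651/0.796 = 818 > K1 = 662.
Since both inequalities hold, each species can invade when rare, so the interior equilibrium is stable.

stable coexistence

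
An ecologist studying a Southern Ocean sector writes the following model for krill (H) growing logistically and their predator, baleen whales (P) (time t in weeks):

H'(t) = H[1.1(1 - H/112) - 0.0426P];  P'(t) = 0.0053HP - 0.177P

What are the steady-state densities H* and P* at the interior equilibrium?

From dP/dt = 0 with P > 0: 0.0053H* = 0.177, so H* = 33.4.
Substitute into dH/dt = 0: 1.1(1 - 33.4/112) = 0.0426P*.
The bracket is 0.702, giving P* = 0.772/0.0426 = 18.1.

H* ≈ 33.4, P* ≈ 18.1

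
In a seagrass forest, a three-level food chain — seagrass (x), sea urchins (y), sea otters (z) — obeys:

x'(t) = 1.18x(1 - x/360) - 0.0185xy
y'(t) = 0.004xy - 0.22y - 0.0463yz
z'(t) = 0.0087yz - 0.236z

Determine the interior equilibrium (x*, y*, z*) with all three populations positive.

From dz/dt = 0: 0.0087y* = 0.236, so y* = 27.1.
From dx/dt = 0: 1.18(1 - x*/360) = 0.0185·27.1, giving x* = 360·(1 - 0.425) = 207.
From dy/dt = 0: 0.004·207 - 0.22 = 0.0463z*, so z* = 0.608/0.0463 = 13.1.

x* ≈ 207, y* ≈ 27.1, z* ≈ 13.1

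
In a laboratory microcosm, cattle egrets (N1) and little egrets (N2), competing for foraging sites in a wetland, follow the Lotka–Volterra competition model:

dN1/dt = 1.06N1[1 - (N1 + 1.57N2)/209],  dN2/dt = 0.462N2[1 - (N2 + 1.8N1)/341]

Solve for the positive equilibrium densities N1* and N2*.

Setting both brackets to zero gives the nullclines N1 + 1.57N2 = 209 and 1.8N1 + N2 = 341.
Substituting N2 = 341 - 1.8N1 into the first: N1(1 - 1.57·1.8) = 209 - 1.57·341.
So N1* = -326/-1.83 = 179, and then N2* = 341 - 1.8·179 = 19.3.

N1* ≈ 179, N2* ≈ 19.3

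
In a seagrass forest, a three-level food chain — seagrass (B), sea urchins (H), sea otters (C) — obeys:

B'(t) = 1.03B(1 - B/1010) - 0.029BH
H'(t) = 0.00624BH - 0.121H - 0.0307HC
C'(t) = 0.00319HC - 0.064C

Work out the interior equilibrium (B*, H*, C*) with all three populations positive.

B* ≈ 439, H* ≈ 20.1, C* ≈ 85.4

From dC/dt = 0: 0.00319H* = 0.064, so H* = 20.1.
From dB/dt = 0: 1.03(1 - B*/1010) = 0.029·20.1, giving B* = 1010·(1 - 0.565) = 439.
From dH/dt = 0: 0.00624·439 - 0.121 = 0.0307C*, so C* = 2.62/0.0307 = 85.4.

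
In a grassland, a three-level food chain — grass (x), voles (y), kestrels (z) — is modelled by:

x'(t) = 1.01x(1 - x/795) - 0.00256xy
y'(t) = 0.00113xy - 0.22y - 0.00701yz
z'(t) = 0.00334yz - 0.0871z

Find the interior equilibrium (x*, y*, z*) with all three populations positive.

x* ≈ 742, y* ≈ 26.1, z* ≈ 88.3

From dz/dt = 0: 0.00334y* = 0.0871, so y* = 26.1.
From dx/dt = 0: 1.01(1 - x*/795) = 0.00256·26.1, giving x* = 795·(1 - 0.0661) = 742.
From dy/dt = 0: 0.00113·742 - 0.22 = 0.00701z*, so z* = 0.619/0.00701 = 88.3.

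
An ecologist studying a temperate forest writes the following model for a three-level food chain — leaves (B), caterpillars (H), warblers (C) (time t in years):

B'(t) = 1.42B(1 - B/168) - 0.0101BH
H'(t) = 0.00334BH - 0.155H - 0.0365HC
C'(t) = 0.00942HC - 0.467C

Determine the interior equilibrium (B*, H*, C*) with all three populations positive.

B* ≈ 109, H* ≈ 49.6, C* ≈ 5.71

From dC/dt = 0: 0.00942H* = 0.467, so H* = 49.6.
From dB/dt = 0: 1.42(1 - B*/168) = 0.0101·49.6, giving B* = 168·(1 - 0.353) = 109.
From dH/dt = 0: 0.00334·109 - 0.155 = 0.0365C*, so C* = 0.208/0.0365 = 5.71.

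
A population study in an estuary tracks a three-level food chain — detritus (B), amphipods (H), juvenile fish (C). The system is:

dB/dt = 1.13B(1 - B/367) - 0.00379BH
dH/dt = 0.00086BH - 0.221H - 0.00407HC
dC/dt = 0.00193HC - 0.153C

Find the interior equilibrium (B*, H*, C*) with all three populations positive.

From dC/dt = 0: 0.00193H* = 0.153, so H* = 79.3.
From dB/dt = 0: 1.13(1 - B*/367) = 0.00379·79.3, giving B* = 367·(1 - 0.266) = 269.
From dH/dt = 0: 0.00086·269 - 0.221 = 0.00407C*, so C* = 0.0107/0.00407 = 2.63.

B* ≈ 269, H* ≈ 79.3, C* ≈ 2.63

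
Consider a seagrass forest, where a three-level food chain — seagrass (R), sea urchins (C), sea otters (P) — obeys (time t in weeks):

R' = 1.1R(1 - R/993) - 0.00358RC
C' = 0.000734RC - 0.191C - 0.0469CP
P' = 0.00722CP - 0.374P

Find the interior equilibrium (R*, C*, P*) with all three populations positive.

R* ≈ 826, C* ≈ 51.8, P* ≈ 8.85

From dP/dt = 0: 0.00722C* = 0.374, so C* = 51.8.
From dR/dt = 0: 1.1(1 - R*/993) = 0.00358·51.8, giving R* = 993·(1 - 0.169) = 826.
From dC/dt = 0: 0.000734·826 - 0.191 = 0.0469P*, so P* = 0.415/0.0469 = 8.85.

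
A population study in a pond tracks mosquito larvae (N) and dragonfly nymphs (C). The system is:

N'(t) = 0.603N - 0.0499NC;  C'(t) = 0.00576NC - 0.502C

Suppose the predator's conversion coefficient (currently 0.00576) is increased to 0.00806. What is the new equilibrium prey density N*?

N* ≈ 62.3

At the interior fixed point, setting dC/dt = 0 with C > 0 fixes N* = (predator death rate)/(NC coefficient) — independent of the other coefficients.
With the change, N* = 0.502/0.00806 = 62.3; it falls from 87.2.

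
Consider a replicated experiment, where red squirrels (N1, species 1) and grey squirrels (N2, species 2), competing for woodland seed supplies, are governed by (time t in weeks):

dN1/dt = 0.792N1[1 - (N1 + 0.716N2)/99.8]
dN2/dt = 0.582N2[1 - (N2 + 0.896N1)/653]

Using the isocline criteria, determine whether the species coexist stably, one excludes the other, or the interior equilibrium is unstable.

Compare the nullcline intercepts: K1/α12 = 99.8/0.716 = 139 < K2 = 653; K2/α21 = 653/0.896 = 729 > K1 = 99.8.
Since the inequalities point opposite ways, species 2 can invade but species 1 cannot.

species 2 excludes species 1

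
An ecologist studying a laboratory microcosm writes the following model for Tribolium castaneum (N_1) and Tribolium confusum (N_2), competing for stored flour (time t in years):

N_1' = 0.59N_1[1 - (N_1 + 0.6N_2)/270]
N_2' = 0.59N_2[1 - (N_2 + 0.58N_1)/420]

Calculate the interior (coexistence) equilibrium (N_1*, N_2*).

Setting both brackets to zero gives the nullclines N_1 + 0.6N_2 = 270 and 0.58N_1 + N_2 = 420.
Substituting N_2 = 420 - 0.58N_1 into the first: N_1(1 - 0.6·0.58) = 270 - 0.6·420.
So N_1* = 18/0.652 = 27.6, and then N_2* = 420 - 0.58·27.6 = 404.

N_1* ≈ 27.6, N_2* ≈ 404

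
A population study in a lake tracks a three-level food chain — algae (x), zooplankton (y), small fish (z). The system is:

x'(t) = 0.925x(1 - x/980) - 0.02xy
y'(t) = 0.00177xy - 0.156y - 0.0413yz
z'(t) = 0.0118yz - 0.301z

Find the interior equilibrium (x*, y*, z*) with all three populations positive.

x* ≈ 439, y* ≈ 25.5, z* ≈ 15.1

From dz/dt = 0: 0.0118y* = 0.301, so y* = 25.5.
From dx/dt = 0: 0.925(1 - x*/980) = 0.02·25.5, giving x* = 980·(1 - 0.552) = 439.
From dy/dt = 0: 0.00177·439 - 0.156 = 0.0413z*, so z* = 0.622/0.0413 = 15.1.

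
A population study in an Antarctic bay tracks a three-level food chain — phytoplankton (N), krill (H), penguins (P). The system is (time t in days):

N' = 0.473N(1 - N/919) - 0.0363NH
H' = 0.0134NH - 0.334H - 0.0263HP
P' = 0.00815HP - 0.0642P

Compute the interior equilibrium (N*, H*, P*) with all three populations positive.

N* ≈ 363, H* ≈ 7.88, P* ≈ 172

From dP/dt = 0: 0.00815H* = 0.0642, so H* = 7.88.
From dN/dt = 0: 0.473(1 - N*/919) = 0.0363·7.88, giving N* = 919·(1 - 0.605) = 363.
From dH/dt = 0: 0.0134·363 - 0.334 = 0.0263P*, so P* = 4.54/0.0263 = 172.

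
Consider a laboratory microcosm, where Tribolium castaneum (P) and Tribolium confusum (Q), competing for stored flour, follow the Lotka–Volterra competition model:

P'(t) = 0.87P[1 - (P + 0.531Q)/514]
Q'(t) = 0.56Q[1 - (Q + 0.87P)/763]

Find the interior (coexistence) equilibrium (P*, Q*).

Setting both brackets to zero gives the nullclines P + 0.531Q = 514 and 0.87P + Q = 763.
Substituting Q = 763 - 0.87P into the first: P(1 - 0.531·0.87) = 514 - 0.531·763.
So P* = 109/0.538 = 202, and then Q* = 763 - 0.87·202 = 587.

P* ≈ 202, Q* ≈ 587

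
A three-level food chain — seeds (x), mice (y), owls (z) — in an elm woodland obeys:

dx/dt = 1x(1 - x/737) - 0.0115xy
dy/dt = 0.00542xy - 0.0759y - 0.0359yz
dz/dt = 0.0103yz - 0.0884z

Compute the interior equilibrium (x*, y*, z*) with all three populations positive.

From dz/dt = 0: 0.0103y* = 0.0884, so y* = 8.58.
From dx/dt = 0: 1(1 - x*/737) = 0.0115·8.58, giving x* = 737·(1 - 0.0987) = 664.
From dy/dt = 0: 0.00542·664 - 0.0759 = 0.0359z*, so z* = 3.52/0.0359 = 98.2.

x* ≈ 664, y* ≈ 8.58, z* ≈ 98.2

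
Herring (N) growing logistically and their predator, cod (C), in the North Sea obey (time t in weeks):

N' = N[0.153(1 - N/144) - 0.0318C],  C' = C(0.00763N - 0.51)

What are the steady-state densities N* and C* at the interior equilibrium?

From dC/dt = 0 with C > 0: 0.00763N* = 0.51, so N* = 66.8.
Substitute into dN/dt = 0: 0.153(1 - 66.8/144) = 0.0318C*.
The bracket is 0.536, giving C* = 0.082/0.0318 = 2.58.

N* ≈ 66.8, C* ≈ 2.58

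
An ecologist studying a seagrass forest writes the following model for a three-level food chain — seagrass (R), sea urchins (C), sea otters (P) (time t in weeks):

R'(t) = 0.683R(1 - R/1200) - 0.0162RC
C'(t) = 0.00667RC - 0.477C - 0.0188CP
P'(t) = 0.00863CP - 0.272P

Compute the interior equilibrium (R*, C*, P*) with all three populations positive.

R* ≈ 303, C* ≈ 31.5, P* ≈ 82.1

From dP/dt = 0: 0.00863C* = 0.272, so C* = 31.5.
From dR/dt = 0: 0.683(1 - R*/1200) = 0.0162·31.5, giving R* = 1200·(1 - 0.748) = 303.
From dC/dt = 0: 0.00667·303 - 0.477 = 0.0188P*, so P* = 1.54/0.0188 = 82.1.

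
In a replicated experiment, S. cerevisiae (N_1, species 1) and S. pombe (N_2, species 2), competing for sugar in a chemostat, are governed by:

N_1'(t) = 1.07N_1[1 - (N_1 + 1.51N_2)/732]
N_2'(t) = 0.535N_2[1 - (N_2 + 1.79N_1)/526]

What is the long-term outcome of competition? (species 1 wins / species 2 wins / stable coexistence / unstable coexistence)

Compare the nullcline intercepts: K1/α12 = 732/1.51 = 485 < K2 = 526; K2/α21 = 526/1.79 = 294 < K1 = 732.
Since both are reversed, neither can invade when rare; the interior point is a saddle.

unstable coexistence (outcome depends on initial conditions)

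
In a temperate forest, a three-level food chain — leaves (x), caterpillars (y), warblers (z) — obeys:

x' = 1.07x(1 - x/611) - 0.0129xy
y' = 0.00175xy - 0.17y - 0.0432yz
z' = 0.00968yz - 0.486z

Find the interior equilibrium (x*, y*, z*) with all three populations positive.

From dz/dt = 0: 0.00968y* = 0.486, so y* = 50.2.
From dx/dt = 0: 1.07(1 - x*/611) = 0.0129·50.2, giving x* = 611·(1 - 0.605) = 241.
From dy/dt = 0: 0.00175·241 - 0.17 = 0.0432z*, so z* = 0.252/0.0432 = 5.83.

x* ≈ 241, y* ≈ 50.2, z* ≈ 5.83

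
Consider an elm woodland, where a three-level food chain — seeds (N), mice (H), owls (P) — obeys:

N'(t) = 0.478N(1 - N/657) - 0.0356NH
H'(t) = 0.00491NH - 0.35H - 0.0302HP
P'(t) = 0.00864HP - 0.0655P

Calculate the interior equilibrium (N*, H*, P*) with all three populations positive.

From dP/dt = 0: 0.00864H* = 0.0655, so H* = 7.58.
From dN/dt = 0: 0.478(1 - N*/657) = 0.0356·7.58, giving N* = 657·(1 - 0.565) = 286.
From dH/dt = 0: 0.00491·286 - 0.35 = 0.0302P*, so P* = 1.05/0.0302 = 34.9.

N* ≈ 286, H* ≈ 7.58, P* ≈ 34.9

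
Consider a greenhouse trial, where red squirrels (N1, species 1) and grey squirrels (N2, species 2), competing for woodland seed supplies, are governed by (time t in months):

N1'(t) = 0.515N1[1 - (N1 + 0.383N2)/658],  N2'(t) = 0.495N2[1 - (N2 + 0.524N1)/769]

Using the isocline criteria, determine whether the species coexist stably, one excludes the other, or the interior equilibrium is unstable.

Compare the nullcline intercepts: K1/α12 = 658/0.383 = 1720 > K2 = 769; K2/α21 = 769/0.524 = 1470 > K1 = 658.
Since both inequalities hold, each species can invade when rare, so the interior equilibrium is stable.

stable coexistence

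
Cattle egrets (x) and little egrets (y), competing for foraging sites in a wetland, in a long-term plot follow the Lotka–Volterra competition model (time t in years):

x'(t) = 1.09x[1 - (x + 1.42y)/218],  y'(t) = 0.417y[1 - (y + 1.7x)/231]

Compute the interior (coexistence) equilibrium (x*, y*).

x* ≈ 77.8, y* ≈ 98.7

Setting both brackets to zero gives the nullclines x + 1.42y = 218 and 1.7x + y = 231.
Substituting y = 231 - 1.7x into the first: x(1 - 1.42·1.7) = 218 - 1.42·231.
So x* = -110/-1.41 = 77.8, and then y* = 231 - 1.7·77.8 = 98.7.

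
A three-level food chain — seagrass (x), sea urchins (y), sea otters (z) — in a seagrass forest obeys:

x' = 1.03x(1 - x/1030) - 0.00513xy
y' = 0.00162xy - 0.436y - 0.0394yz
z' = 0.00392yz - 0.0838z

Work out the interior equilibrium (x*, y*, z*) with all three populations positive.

From dz/dt = 0: 0.00392y* = 0.0838, so y* = 21.4.
From dx/dt = 0: 1.03(1 - x*/1030) = 0.00513·21.4, giving x* = 1030·(1 - 0.106) = 920.
From dy/dt = 0: 0.00162·920 - 0.436 = 0.0394z*, so z* = 1.05/0.0394 = 26.8.

x* ≈ 920, y* ≈ 21.4, z* ≈ 26.8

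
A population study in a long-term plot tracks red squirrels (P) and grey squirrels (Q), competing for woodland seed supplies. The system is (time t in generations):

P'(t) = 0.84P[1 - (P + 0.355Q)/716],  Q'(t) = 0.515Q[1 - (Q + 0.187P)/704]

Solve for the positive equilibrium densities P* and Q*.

P* ≈ 499, Q* ≈ 611

Setting both brackets to zero gives the nullclines P + 0.355Q = 716 and 0.187P + Q = 704.
Substituting Q = 704 - 0.187P into the first: P(1 - 0.355·0.187) = 716 - 0.355·704.
So P* = 466/0.934 = 499, and then Q* = 704 - 0.187·499 = 611.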